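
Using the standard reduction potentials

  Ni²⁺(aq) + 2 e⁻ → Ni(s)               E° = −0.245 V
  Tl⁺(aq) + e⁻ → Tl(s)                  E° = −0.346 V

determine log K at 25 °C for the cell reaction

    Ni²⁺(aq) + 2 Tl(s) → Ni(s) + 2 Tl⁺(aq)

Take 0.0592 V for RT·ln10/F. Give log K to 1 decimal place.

log K = 3.4

The Ni²⁺/Ni couple is reduced (cathode); E°cell = −0.245 − (−0.346) = +0.101 V with n = 2.
At equilibrium E = 0, so log K = nE°cell / 0.0592 = (2)(+0.101) / 0.0592 = 3.4.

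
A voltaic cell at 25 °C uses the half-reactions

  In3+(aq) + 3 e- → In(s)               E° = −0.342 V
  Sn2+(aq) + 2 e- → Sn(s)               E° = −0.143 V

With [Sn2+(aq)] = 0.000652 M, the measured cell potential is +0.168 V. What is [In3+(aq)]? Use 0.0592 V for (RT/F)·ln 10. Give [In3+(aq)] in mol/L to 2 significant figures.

0.00062 M

The Sn²⁺/Sn couple has the larger reduction potential, so it is the cathode: E°cell = −0.143 − (−0.342) = +0.199 V and n = 6.
Rearranging E = E° − (0.0592/n)·log Q gives log Q = 6(+0.199 − (+0.168))/0.0592 = 3.142.
The balanced reaction is 3 Sn2+(aq) + 2 In(s) → 3 Sn(s) + 2 In3+(aq), so Q = [In3+(aq)]^2 / [Sn2+(aq)]^3.
Substituting the known concentrations and solving, log [In3+(aq)] = −3.208 and [In3+(aq)] = 0.00062 M.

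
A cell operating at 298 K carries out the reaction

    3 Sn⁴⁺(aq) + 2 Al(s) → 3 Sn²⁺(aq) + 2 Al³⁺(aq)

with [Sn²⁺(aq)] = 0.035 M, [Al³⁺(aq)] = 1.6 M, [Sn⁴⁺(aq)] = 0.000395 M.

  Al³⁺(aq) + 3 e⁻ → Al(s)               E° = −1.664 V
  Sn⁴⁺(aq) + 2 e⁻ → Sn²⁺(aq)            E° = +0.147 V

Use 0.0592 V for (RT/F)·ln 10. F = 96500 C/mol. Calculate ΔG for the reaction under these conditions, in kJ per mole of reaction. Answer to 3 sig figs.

−1010 kJ/mol

The standard cell potential is +0.147 − (−1.664) = +1.811 V, with n = 6 electrons in the balanced equation.
The reaction quotient is ([Sn²⁺(aq)]^3·[Al³⁺(aq)]^2) / [Sn⁴⁺(aq)]^3 = 1.78×10^6; by Nernst, E = +1.811 − (0.0592/6)(6.251) = +1.7493 V.
Then ΔG = −nFE = −6 × 96500 × +1.7493 J/mol = −1010 kJ/mol.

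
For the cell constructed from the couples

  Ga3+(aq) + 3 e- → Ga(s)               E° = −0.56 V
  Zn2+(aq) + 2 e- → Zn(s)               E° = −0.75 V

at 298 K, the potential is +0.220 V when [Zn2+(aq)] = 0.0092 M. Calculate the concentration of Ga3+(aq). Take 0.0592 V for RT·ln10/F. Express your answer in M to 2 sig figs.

0.029 M

With Ga³⁺/Ga at the cathode and Zn²⁺/Zn at the anode, E°cell = −0.56 − (−0.75) = +0.19 V (n = 6).
Rearranging E = E° − (0.0592/n)·log Q gives log Q = 6(+0.19 − (+0.220))/0.0592 = −3.041.
The balanced reaction is 2 Ga3+(aq) + 3 Zn(s) → 2 Ga(s) + 3 Zn2+(aq), so Q = [Zn2+(aq)]^3 / [Ga3+(aq)]^2.
Isolating [Ga3+(aq)] in Q = 10^{−3.041} yields log [Ga3+(aq)] = −1.534, i.e. 0.029 M.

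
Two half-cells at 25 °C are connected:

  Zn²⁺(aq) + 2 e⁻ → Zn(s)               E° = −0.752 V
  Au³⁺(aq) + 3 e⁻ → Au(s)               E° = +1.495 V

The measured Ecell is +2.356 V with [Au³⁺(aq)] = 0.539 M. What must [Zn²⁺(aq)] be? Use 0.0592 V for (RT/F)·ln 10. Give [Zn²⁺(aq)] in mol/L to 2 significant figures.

0.00014 M

With Au³⁺/Au at the cathode and Zn²⁺/Zn at the anode, E°cell = +1.495 − (−0.752) = +2.247 V (n = 6).
Since E = E° − (0.0592/n)·log Q, log Q = n(E° − E)/0.0592 = −11.047.
Balancing electrons gives 2 Au³⁺(aq) + 3 Zn(s) → 2 Au(s) + 3 Zn²⁺(aq); thus Q = [Zn²⁺(aq)]^3 / [Au³⁺(aq)]^2.
Substituting the known concentrations and solving, log [Zn²⁺(aq)] = −3.861 and [Zn²⁺(aq)] = 0.00014 M.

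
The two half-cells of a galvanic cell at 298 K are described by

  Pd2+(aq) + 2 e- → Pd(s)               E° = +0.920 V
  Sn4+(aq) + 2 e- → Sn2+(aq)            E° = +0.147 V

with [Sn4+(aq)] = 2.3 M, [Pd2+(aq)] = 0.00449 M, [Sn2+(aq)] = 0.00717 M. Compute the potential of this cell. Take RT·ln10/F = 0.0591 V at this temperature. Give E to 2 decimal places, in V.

Pd²⁺/Pd is reduced (cathode, E° = +0.920 V) and Sn⁴⁺/Sn²⁺ is oxidized (anode).
E°cell = E°cat − E°an = +0.920 − (+0.147) = +0.773 V; n = 2.
Balancing gives Pd2+(aq) + Sn2+(aq) → Pd(s) + Sn4+(aq); hence Q = [Sn4+(aq)] / ([Pd2+(aq)]·[Sn2+(aq)]) = 7.14×10^4 (log Q = 4.854).
E = E° − (0.0591/n)·log Q = +0.773 − (0.0591/2)(4.854) = +0.63 V.

+0.63 V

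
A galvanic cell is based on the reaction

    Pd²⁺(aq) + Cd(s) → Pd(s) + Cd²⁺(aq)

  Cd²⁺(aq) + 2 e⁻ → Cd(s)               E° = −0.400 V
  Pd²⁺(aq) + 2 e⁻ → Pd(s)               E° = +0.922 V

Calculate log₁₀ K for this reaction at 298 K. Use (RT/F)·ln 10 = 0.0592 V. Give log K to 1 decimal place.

log K = 44.7

The Pd²⁺/Pd couple is reduced (cathode); E°cell = +0.922 − (−0.400) = +1.322 V with n = 2.
At equilibrium E = 0, so log K = nE°cell / 0.0592 = (2)(+1.322) / 0.0592 = 44.7.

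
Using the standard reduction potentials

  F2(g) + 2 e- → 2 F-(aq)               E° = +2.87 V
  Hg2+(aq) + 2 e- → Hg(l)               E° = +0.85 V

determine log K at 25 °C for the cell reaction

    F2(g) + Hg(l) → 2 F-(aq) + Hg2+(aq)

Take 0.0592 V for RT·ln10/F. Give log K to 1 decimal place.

The F₂/F⁻ couple is reduced (cathode); E°cell = +2.87 − (+0.85) = +2.02 V with n = 2.
At equilibrium E = 0, so log K = nE°cell / 0.0592 = (2)(+2.02) / 0.0592 = 68.2.

log K = 68.2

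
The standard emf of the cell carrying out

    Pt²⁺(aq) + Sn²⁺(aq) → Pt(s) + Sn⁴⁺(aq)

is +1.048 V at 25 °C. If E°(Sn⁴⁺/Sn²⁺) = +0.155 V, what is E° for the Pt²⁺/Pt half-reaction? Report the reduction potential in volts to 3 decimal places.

+1.203 V

In the reaction as written the Pt²⁺/Pt couple is reduced (cathode) and Sn⁴⁺/Sn²⁺ is oxidized (anode), so E°cell = E°(Pt²⁺/Pt) − E°(Sn⁴⁺/Sn²⁺).
E°(Pt²⁺/Pt) = E°cell + E°(anode) = +1.048 + (+0.155) = +1.203 V.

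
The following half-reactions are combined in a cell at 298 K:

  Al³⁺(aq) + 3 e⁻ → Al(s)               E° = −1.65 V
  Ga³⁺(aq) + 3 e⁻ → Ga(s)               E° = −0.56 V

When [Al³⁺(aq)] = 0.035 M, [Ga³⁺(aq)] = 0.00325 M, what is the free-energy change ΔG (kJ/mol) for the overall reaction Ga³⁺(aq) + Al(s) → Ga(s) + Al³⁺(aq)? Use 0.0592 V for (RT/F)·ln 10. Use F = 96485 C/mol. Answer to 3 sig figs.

−310 kJ/mol

The standard cell potential is −0.56 − (−1.65) = +1.09 V, with n = 3 electrons in the balanced equation.
Here Q = [Al³⁺(aq)] / [Ga³⁺(aq)] = 10.8 (log Q = 1.032), giving E = +1.09 − (0.0592/3)·(1.032) = +1.0696 V.
Then ΔG = −nFE = −3 × 96485 × +1.0696 J/mol = −310 kJ/mol.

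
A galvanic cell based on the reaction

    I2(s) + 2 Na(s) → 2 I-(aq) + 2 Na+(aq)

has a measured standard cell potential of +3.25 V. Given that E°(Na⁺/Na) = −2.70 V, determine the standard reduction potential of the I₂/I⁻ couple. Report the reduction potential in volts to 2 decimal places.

In the reaction as written the I₂/I⁻ couple is reduced (cathode) and Na⁺/Na is oxidized (anode), so E°cell = E°(I₂/I⁻) − E°(Na⁺/Na).
E°(I₂/I⁻) = E°cell + E°(anode) = +3.25 + (−2.70) = +0.55 V.

+0.55 V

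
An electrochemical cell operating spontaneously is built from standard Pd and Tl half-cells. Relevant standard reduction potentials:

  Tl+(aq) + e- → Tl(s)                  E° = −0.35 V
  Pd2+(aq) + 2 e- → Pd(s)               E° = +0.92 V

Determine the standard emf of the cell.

+1.27 V

Of the two couples in this cell, the one with the more positive reduction potential is reduced at the cathode: here that is Pd²⁺/Pd (+0.92 V); Tl⁺/Tl (−0.35 V) is the anode.
E°cell = E°(cathode) − E°(anode) = +0.92 − (−0.35) = +1.27 V.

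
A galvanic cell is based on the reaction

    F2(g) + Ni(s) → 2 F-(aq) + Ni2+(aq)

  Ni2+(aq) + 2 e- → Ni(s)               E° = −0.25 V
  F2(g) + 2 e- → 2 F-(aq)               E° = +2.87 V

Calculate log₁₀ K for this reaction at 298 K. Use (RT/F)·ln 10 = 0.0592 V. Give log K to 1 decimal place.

log K = 105.4

The F₂/F⁻ couple is reduced (cathode); E°cell = +2.87 − (−0.25) = +3.12 V with n = 2.
At equilibrium E = 0, so log K = nE°cell / 0.0592 = (2)(+3.12) / 0.0592 = 105.4.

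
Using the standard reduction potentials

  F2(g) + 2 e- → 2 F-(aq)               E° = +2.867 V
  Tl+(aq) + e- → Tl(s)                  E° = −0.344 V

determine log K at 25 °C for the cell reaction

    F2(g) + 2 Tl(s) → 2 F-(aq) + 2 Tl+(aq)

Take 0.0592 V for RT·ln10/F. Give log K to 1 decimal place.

The F₂/F⁻ couple is reduced (cathode); E°cell = +2.867 − (−0.344) = +3.211 V with n = 2.
At equilibrium E = 0, so log K = nE°cell / 0.0592 = (2)(+3.211) / 0.0592 = 108.5.

log K = 108.5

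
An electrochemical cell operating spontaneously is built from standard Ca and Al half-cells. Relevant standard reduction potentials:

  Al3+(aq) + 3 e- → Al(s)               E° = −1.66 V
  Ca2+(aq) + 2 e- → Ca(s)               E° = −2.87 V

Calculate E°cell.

+1.21 V

The Al³⁺/Al couple has the higher E°, so Al ion is reduced (cathode) and Ca is oxidized (anode).
E°cell = E°(cathode) − E°(anode) = −1.66 − (−2.87) = +1.21 V.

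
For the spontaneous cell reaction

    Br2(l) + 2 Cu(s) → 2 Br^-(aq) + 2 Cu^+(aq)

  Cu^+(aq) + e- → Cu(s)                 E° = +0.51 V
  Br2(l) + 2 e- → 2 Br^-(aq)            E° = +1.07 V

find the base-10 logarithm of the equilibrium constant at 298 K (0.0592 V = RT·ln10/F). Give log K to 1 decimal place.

log K = 18.9

The Br₂/Br⁻ couple is reduced (cathode); E°cell = +1.07 − (+0.51) = +0.56 V with n = 2.
At equilibrium E = 0, so log K = nE°cell / 0.0592 = (2)(+0.56) / 0.0592 = 18.9.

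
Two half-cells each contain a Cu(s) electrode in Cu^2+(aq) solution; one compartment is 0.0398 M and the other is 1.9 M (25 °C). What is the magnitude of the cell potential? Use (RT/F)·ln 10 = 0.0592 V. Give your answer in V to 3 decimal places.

For a concentration cell E°cell = 0, since both electrodes use the same couple.
The compartment with the higher Cu^2+(aq) concentration (1.9 M) acts as the cathode; ions are reduced there and produced at the dilute (0.0398 M) anode.
With n = 2, Ecell = −(0.0592/2)·log([dilute]/[conc]) = −(0.0592/2)·log(0.0398/1.9) = +0.050 V.

0.050 V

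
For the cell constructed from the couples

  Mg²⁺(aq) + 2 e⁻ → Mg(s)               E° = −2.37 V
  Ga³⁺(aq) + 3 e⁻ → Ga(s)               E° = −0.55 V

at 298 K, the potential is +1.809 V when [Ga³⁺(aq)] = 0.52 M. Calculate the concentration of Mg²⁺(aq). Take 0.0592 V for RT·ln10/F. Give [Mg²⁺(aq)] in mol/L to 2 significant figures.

1.5 M

With Ga³⁺/Ga at the cathode and Mg²⁺/Mg at the anode, E°cell = −0.55 − (−2.37) = +1.82 V (n = 6).
Rearranging E = E° − (0.0592/n)·log Q gives log Q = 6(+1.82 − (+1.809))/0.0592 = 1.115.
Balancing electrons gives 2 Ga³⁺(aq) + 3 Mg(s) → 2 Ga(s) + 3 Mg²⁺(aq); thus Q = [Mg²⁺(aq)]^3 / [Ga³⁺(aq)]^2.
Substituting the known concentrations and solving, log [Mg²⁺(aq)] = 0.182 and [Mg²⁺(aq)] = 1.5 M.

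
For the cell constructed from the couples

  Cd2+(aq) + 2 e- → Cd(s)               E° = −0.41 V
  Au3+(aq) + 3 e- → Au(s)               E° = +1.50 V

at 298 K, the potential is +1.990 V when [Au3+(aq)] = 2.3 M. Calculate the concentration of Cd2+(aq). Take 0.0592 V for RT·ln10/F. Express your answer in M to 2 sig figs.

0.0035 M

Au³⁺/Au is the cathode (higher E°); E°cell = +1.50 − (−0.41) = +1.91 V with n = 6.
Since E = E° − (0.0592/n)·log Q, log Q = n(E° − E)/0.0592 = −8.108.
Balancing electrons gives 2 Au3+(aq) + 3 Cd(s) → 2 Au(s) + 3 Cd2+(aq); thus Q = [Cd2+(aq)]^3 / [Au3+(aq)]^2.
Solving for the unknown gives log [Cd2+(aq)] = −2.462, so [Cd2+(aq)] ≈ 0.0035 M.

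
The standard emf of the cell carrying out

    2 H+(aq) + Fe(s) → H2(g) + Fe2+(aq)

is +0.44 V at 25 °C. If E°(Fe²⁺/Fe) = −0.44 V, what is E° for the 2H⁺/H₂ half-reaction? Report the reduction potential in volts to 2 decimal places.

+0.00 V

In the reaction as written the 2H⁺/H₂ couple is reduced (cathode) and Fe²⁺/Fe is oxidized (anode), so E°cell = E°(2H⁺/H₂) − E°(Fe²⁺/Fe).
E°(2H⁺/H₂) = E°cell + E°(anode) = +0.44 + (−0.44) = +0.00 V.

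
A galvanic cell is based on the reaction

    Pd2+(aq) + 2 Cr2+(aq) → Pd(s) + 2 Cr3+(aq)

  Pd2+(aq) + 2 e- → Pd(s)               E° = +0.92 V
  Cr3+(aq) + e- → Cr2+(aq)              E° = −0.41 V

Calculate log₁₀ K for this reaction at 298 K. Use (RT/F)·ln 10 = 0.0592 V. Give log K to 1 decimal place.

log K = 44.9

The Pd²⁺/Pd couple is reduced (cathode); E°cell = +0.92 − (−0.41) = +1.33 V with n = 2.
At equilibrium E = 0, so log K = nE°cell / 0.0592 = (2)(+1.33) / 0.0592 = 44.9.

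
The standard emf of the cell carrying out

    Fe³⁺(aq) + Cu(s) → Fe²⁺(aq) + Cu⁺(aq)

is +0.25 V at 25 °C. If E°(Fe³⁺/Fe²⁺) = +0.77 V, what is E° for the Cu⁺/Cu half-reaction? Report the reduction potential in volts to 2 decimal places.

+0.52 V

In the reaction as written the Fe³⁺/Fe²⁺ couple is reduced (cathode) and Cu⁺/Cu is oxidized (anode), so E°cell = E°(Fe³⁺/Fe²⁺) − E°(Cu⁺/Cu).
E°(Cu⁺/Cu) = E°(cathode) − E°cell = +0.77 − (+0.25) = +0.52 V.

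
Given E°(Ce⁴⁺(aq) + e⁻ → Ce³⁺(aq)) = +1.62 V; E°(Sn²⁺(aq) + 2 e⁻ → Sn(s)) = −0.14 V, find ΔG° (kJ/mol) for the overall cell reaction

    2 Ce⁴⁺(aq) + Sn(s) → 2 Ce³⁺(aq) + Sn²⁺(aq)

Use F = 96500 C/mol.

In the reaction as written Ce⁴⁺(aq) is reduced, so the Ce⁴⁺/Ce³⁺ couple is the cathode and Sn²⁺/Sn is the anode.
E°cell = +1.62 − (−0.14) = +1.76 V; balancing electrons gives n = 2.
ΔG° = −nFE°cell = −(2)(96500)(+1.76) J/mol = −340 kJ/mol.

−340 kJ/mol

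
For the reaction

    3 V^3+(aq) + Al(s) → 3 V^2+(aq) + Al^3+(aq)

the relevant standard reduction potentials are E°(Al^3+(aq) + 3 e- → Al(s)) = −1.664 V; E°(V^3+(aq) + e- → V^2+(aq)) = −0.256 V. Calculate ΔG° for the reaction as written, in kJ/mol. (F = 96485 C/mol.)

In the reaction as written V^3+(aq) is reduced, so the V³⁺/V²⁺ couple is the cathode and Al³⁺/Al is the anode.
E°cell = −0.256 − (−1.664) = +1.408 V; balancing electrons gives n = 3.
ΔG° = −nFE°cell = −(3)(96485)(+1.408) J/mol = −408 kJ/mol.

−408 kJ/mol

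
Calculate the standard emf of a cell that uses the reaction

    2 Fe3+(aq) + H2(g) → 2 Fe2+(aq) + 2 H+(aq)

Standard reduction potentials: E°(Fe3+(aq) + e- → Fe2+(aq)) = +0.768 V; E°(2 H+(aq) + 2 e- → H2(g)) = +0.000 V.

+0.768 V

Fe3+(aq) gains electrons, so the Fe³⁺/Fe²⁺ couple is the cathode; the 2H⁺/H₂ couple is the anode.
E°cell = E°(cathode) − E°(anode) = +0.768 − (+0.000) = +0.768 V.
The positive value indicates the reaction is spontaneous as written.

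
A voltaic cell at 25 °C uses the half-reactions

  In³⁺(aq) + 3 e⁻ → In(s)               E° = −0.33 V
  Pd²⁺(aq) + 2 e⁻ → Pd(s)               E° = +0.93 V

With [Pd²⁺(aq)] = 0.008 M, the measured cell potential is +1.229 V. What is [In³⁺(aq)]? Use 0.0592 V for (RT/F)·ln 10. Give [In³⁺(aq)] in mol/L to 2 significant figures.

0.027 M

With Pd²⁺/Pd at the cathode and In³⁺/In at the anode, E°cell = +0.93 − (−0.33) = +1.26 V (n = 6).
Rearranging E = E° − (0.0592/n)·log Q gives log Q = 6(+1.26 − (+1.229))/0.0592 = 3.142.
The balanced reaction is 3 Pd²⁺(aq) + 2 In(s) → 3 Pd(s) + 2 In³⁺(aq), so Q = [In³⁺(aq)]^2 / [Pd²⁺(aq)]^3.
Isolating [In³⁺(aq)] in Q = 10^{3.142} yields log [In³⁺(aq)] = −1.574, i.e. 0.027 M.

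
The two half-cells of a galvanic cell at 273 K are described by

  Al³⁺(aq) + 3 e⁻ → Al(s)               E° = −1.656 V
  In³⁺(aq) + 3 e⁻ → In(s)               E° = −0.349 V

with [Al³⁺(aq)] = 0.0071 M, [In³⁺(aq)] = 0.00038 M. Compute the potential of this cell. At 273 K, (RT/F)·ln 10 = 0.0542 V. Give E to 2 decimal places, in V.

Since E°(In³⁺/In) > E°(Al³⁺/Al), In³⁺/In serves as the cathode.
E°cell = E°cat − E°an = −0.349 − (−1.656) = +1.307 V; n = 3.
For the overall reaction In³⁺(aq) + Al(s) → In(s) + Al³⁺(aq), Q = [Al³⁺(aq)] / [In³⁺(aq)] = 18.7, giving log Q = 1.271.
E = E° − (0.0542/n)·log Q = +1.307 − (0.0542/3)(1.271) = +1.28 V.

+1.28 V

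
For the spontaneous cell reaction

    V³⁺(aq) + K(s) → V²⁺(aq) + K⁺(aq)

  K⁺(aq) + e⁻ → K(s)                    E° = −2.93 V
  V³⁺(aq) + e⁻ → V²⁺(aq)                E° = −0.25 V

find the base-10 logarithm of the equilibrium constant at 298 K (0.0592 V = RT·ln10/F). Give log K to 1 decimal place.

log K = 45.3

The V³⁺/V²⁺ couple is reduced (cathode); E°cell = −0.25 − (−2.93) = +2.68 V with n = 1.
At equilibrium E = 0, so log K = nE°cell / 0.0592 = (1)(+2.68) / 0.0592 = 45.3.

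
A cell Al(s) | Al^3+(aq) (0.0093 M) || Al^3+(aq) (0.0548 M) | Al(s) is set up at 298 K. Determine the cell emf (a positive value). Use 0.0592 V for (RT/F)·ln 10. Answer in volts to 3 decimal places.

0.015 V

For a concentration cell E°cell = 0, since both electrodes use the same couple.
The compartment with the higher Al^3+(aq) concentration (0.0548 M) acts as the cathode; ions are reduced there and produced at the dilute (0.0093 M) anode.
With n = 3, Ecell = −(0.0592/3)·log([dilute]/[conc]) = −(0.0592/3)·log(0.0093/0.0548) = +0.015 V.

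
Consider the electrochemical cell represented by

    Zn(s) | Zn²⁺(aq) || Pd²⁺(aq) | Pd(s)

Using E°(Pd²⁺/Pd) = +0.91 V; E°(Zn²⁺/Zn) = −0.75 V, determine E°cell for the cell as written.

+1.66 V

By convention the left-hand electrode in cell notation is the anode (oxidation) and the right-hand electrode is the cathode (reduction).
E°cell = E°(right) − E°(left) = +0.91 − (−0.75) = +1.66 V.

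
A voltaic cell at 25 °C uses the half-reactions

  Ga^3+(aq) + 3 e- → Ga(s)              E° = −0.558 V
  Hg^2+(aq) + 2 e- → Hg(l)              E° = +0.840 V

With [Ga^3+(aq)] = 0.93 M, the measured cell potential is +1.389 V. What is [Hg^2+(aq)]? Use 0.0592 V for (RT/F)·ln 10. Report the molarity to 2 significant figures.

With Hg²⁺/Hg at the cathode and Ga³⁺/Ga at the anode, E°cell = +0.840 − (−0.558) = +1.398 V (n = 6).
Since E = E° − (0.0592/n)·log Q, log Q = n(E° − E)/0.0592 = 0.912.
Balancing electrons gives 3 Hg^2+(aq) + 2 Ga(s) → 3 Hg(l) + 2 Ga^3+(aq); thus Q = [Ga^3+(aq)]^2 / [Hg^2+(aq)]^3.
Substituting the known concentrations and solving, log [Hg^2+(aq)] = −0.325 and [Hg^2+(aq)] = 0.47 M.

0.47 M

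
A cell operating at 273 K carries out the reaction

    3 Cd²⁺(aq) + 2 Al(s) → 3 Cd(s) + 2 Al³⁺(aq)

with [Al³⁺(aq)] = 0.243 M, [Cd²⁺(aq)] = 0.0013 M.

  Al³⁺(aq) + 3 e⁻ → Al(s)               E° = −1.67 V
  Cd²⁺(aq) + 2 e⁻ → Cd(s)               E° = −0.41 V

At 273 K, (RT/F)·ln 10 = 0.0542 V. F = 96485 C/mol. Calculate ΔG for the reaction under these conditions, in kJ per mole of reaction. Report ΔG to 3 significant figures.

−691 kJ/mol

E°cell = −0.41 − (−1.67) = +1.26 V; the balanced reaction transfers n = 6 electrons.
Here Q = [Al³⁺(aq)]^2 / [Cd²⁺(aq)]^3 = 2.69×10^7 (log Q = 7.429), giving E = +1.26 − (0.0542/6)·(7.429) = +1.1929 V.
Finally ΔG = −nFE = −(6)(96485 C/mol)(+1.1929 V) = −691 kJ/mol.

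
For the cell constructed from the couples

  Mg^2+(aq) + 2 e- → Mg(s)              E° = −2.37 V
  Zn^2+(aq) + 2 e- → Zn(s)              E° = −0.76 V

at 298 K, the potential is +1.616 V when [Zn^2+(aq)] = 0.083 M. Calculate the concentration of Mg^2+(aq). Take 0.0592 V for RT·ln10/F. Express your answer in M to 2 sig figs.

0.052 M

With Zn²⁺/Zn at the cathode and Mg²⁺/Mg at the anode, E°cell = −0.76 − (−2.37) = +1.61 V (n = 2).
From the Nernst equation, log Q = n(E° − E)/0.0592 = 2·(+1.61 − (+1.616))/0.0592 = −0.203.
For Zn^2+(aq) + Mg(s) → Zn(s) + Mg^2+(aq), the reaction quotient is Q = [Mg^2+(aq)] / [Zn^2+(aq)].
Isolating [Mg^2+(aq)] in Q = 10^{−0.203} yields log [Mg^2+(aq)] = −1.284, i.e. 0.052 M.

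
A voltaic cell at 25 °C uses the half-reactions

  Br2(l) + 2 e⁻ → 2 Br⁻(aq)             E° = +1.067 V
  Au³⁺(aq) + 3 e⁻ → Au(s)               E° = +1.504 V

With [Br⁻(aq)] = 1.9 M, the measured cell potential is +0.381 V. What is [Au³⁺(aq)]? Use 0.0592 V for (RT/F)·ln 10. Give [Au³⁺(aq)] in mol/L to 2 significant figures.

The Au³⁺/Au couple has the larger reduction potential, so it is the cathode: E°cell = +1.504 − (+1.067) = +0.437 V and n = 6.
From the Nernst equation, log Q = n(E° − E)/0.0592 = 6·(+0.437 − (+0.381))/0.0592 = 5.676.
Balancing electrons gives 2 Au³⁺(aq) + 6 Br⁻(aq) → 2 Au(s) + 3 Br2(l); thus Q = 1 / ([Au³⁺(aq)]^2·[Br⁻(aq)]^6).
Substituting the known concentrations and solving, log [Au³⁺(aq)] = −3.674 and [Au³⁺(aq)] = 0.00021 M.

0.00021 M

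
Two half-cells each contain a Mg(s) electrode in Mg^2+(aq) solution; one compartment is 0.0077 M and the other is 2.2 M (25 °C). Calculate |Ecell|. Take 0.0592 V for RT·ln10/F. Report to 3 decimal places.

For a concentration cell E°cell = 0, since both electrodes use the same couple.
The compartment with the higher Mg^2+(aq) concentration (2.2 M) acts as the cathode; ions are reduced there and produced at the dilute (0.0077 M) anode.
With n = 2, Ecell = −(0.0592/2)·log([dilute]/[conc]) = −(0.0592/2)·log(0.0077/2.2) = +0.073 V.

0.073 V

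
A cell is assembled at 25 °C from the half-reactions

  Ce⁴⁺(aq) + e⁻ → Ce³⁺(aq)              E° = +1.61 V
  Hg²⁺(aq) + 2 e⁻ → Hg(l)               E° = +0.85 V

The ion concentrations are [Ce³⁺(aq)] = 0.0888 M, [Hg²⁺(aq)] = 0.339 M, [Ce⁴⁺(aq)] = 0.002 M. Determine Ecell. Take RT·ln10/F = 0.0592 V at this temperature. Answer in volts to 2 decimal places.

+0.68 V

The Ce⁴⁺/Ce³⁺ couple has the more positive E°, so it is the cathode; Hg²⁺/Hg is the anode.
E°cell = +1.61 − (+0.85) = +0.76 V, with n = 2 electrons transferred.
For the overall reaction 2 Ce⁴⁺(aq) + Hg(l) → 2 Ce³⁺(aq) + Hg²⁺(aq), Q = ([Ce³⁺(aq)]^2·[Hg²⁺(aq)]) / [Ce⁴⁺(aq)]^2 = 668, giving log Q = 2.825.
By the Nernst equation, E = +0.76 − (0.0592/2)·(2.825) = +0.68 V.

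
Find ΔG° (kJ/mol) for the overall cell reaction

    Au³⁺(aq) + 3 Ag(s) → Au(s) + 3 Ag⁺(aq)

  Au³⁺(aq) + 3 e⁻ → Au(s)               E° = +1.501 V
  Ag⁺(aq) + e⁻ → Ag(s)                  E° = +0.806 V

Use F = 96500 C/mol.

−201 kJ/mol

In the reaction as written Au³⁺(aq) is reduced, so the Au³⁺/Au couple is the cathode and Ag⁺/Ag is the anode.
E°cell = +1.501 − (+0.806) = +0.695 V; balancing electrons gives n = 3.
ΔG° = −nFE°cell = −(3)(96500)(+0.695) J/mol = −201 kJ/mol.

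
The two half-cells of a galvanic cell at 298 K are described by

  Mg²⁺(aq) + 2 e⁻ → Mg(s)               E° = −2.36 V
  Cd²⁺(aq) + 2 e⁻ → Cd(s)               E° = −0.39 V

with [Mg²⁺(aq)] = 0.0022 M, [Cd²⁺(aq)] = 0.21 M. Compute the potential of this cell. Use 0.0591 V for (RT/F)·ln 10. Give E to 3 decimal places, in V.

Since E°(Cd²⁺/Cd) > E°(Mg²⁺/Mg), Cd²⁺/Cd serves as the cathode.
E°cell = −0.39 − (−2.36) = +1.97 V, with n = 2 electrons transferred.
Balancing gives Cd²⁺(aq) + Mg(s) → Cd(s) + Mg²⁺(aq); hence Q = [Mg²⁺(aq)] / [Cd²⁺(aq)] = 0.0105 (log Q = −1.980).
Applying E = E° − (RT ln10/nF)·log Q gives +1.97 − (0.0591/2)(−1.980) = +2.029 V.

+2.029 V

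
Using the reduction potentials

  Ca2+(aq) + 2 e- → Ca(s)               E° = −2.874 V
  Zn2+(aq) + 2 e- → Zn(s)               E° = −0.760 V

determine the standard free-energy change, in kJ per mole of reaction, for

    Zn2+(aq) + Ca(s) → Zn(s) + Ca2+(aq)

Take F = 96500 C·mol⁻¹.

−408 kJ/mol

In the reaction as written Zn2+(aq) is reduced, so the Zn²⁺/Zn couple is the cathode and Ca²⁺/Ca is the anode.
E°cell = −0.760 − (−2.874) = +2.114 V; balancing electrons gives n = 2.
ΔG° = −nFE°cell = −(2)(96500)(+2.114) J/mol = −408 kJ/mol.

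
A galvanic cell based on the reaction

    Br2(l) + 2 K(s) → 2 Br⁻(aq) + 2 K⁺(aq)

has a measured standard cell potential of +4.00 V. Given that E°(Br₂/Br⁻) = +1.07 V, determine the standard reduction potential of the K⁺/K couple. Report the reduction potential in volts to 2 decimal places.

−2.93 V

In the reaction as written the Br₂/Br⁻ couple is reduced (cathode) and K⁺/K is oxidized (anode), so E°cell = E°(Br₂/Br⁻) − E°(K⁺/K).
E°(K⁺/K) = E°(cathode) − E°cell = +1.07 − (+4.00) = −2.93 V.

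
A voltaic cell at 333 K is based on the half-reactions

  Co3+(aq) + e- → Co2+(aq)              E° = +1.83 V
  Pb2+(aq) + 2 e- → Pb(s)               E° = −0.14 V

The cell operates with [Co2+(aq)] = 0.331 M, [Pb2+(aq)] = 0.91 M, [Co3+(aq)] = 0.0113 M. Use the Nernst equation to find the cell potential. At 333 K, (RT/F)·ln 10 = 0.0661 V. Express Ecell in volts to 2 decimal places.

+1.87 V

Co³⁺/Co²⁺ is reduced (cathode, E° = +1.83 V) and Pb²⁺/Pb is oxidized (anode).
E°cell = +1.83 − (−0.14) = +1.97 V, with n = 2 electrons transferred.
For the overall reaction 2 Co3+(aq) + Pb(s) → 2 Co2+(aq) + Pb2+(aq), Q = ([Co2+(aq)]^2·[Pb2+(aq)]) / [Co3+(aq)]^2 = 781, giving log Q = 2.893.
E = E° − (0.0661/n)·log Q = +1.97 − (0.0661/2)(2.893) = +1.87 V.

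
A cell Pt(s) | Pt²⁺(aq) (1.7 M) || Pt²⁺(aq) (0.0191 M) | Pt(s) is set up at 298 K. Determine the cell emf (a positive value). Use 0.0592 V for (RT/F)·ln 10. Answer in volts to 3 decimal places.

For a concentration cell E°cell = 0, since both electrodes use the same couple.
The compartment with the higher Pt²⁺(aq) concentration (1.7 M) acts as the cathode; ions are reduced there and produced at the dilute (0.0191 M) anode.
With n = 2, Ecell = −(0.0592/2)·log([dilute]/[conc]) = −(0.0592/2)·log(0.0191/1.7) = +0.058 V.

0.058 V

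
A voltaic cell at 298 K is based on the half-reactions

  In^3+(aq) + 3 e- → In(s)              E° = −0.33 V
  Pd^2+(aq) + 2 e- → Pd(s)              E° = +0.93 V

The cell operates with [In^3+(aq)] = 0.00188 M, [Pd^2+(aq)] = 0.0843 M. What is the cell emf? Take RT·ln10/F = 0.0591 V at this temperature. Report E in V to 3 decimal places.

Since E°(Pd²⁺/Pd) > E°(In³⁺/In), Pd²⁺/Pd serves as the cathode.
E°cell = E°cat − E°an = +0.93 − (−0.33) = +1.26 V; n = 6.
The balanced reaction is 3 Pd^2+(aq) + 2 In(s) → 3 Pd(s) + 2 In^3+(aq), so Q = [In^3+(aq)]^2 / [Pd^2+(aq)]^3 = 0.0059 and log Q = −2.229.
E = E° − (0.0591/n)·log Q = +1.26 − (0.0591/6)(−2.229) = +1.282 V.

+1.282 V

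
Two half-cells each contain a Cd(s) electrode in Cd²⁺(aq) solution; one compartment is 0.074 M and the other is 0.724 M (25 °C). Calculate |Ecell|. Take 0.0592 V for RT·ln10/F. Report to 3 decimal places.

For a concentration cell E°cell = 0, since both electrodes use the same couple.
The compartment with the higher Cd²⁺(aq) concentration (0.724 M) acts as the cathode; ions are reduced there and produced at the dilute (0.074 M) anode.
With n = 2, Ecell = −(0.0592/2)·log([dilute]/[conc]) = −(0.0592/2)·log(0.074/0.724) = +0.029 V.

0.029 V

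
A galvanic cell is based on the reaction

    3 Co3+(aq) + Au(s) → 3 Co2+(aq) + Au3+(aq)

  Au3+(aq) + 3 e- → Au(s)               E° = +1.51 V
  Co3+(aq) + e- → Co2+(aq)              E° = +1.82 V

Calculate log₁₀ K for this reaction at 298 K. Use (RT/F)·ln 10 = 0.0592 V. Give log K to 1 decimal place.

log K = 15.7

The Co³⁺/Co²⁺ couple is reduced (cathode); E°cell = +1.82 − (+1.51) = +0.31 V with n = 3.
At equilibrium E = 0, so log K = nE°cell / 0.0592 = (3)(+0.31) / 0.0592 = 15.7.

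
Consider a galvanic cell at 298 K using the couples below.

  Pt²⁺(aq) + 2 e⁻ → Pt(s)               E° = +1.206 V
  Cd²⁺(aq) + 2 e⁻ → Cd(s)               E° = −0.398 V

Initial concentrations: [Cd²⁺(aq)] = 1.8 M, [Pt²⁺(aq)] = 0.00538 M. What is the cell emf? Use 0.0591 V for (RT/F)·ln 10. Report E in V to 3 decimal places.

Pt²⁺/Pt is reduced (cathode, E° = +1.206 V) and Cd²⁺/Cd is oxidized (anode).
E°cell = +1.206 − (−0.398) = +1.604 V, with n = 2 electrons transferred.
For the overall reaction Pt²⁺(aq) + Cd(s) → Pt(s) + Cd²⁺(aq), Q = [Cd²⁺(aq)] / [Pt²⁺(aq)] = 335, giving log Q = 2.524.
Applying E = E° − (RT ln10/nF)·log Q gives +1.604 − (0.0591/2)(2.524) = +1.529 V.

+1.529 V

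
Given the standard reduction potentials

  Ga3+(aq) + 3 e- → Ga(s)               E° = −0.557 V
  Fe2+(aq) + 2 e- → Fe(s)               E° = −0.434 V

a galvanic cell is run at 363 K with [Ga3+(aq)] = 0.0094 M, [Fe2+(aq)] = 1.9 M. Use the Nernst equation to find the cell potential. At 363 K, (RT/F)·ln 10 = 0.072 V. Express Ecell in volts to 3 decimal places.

The Fe²⁺/Fe couple has the more positive E°, so it is the cathode; Ga³⁺/Ga is the anode.
E°cell = E°cat − E°an = −0.434 − (−0.557) = +0.123 V; n = 6.
The balanced reaction is 3 Fe2+(aq) + 2 Ga(s) → 3 Fe(s) + 2 Ga3+(aq), so Q = [Ga3+(aq)]^2 / [Fe2+(aq)]^3 = 1.29×10^−5 and log Q = −4.890.
By the Nernst equation, E = +0.123 − (0.072/6)·(−4.890) = +0.182 V.

+0.182 V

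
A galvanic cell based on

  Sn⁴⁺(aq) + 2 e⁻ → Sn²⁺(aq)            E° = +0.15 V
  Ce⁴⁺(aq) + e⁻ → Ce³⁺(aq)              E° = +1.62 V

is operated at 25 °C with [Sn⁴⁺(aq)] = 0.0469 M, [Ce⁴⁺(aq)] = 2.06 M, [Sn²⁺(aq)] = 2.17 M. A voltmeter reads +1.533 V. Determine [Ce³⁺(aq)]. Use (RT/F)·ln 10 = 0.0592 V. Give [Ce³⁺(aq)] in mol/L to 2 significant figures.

The Ce⁴⁺/Ce³⁺ couple has the larger reduction potential, so it is the cathode: E°cell = +1.62 − (+0.15) = +1.47 V and n = 2.
Rearranging E = E° − (0.0592/n)·log Q gives log Q = 2(+1.47 − (+1.533))/0.0592 = −2.128.
For 2 Ce⁴⁺(aq) + Sn²⁺(aq) → 2 Ce³⁺(aq) + Sn⁴⁺(aq), the reaction quotient is Q = ([Ce³⁺(aq)]^2·[Sn⁴⁺(aq)]) / ([Ce⁴⁺(aq)]^2·[Sn²⁺(aq)]).
Isolating [Ce³⁺(aq)] in Q = 10^{−2.128} yields log [Ce³⁺(aq)] = 0.083, i.e. 1.2 M.

1.2 M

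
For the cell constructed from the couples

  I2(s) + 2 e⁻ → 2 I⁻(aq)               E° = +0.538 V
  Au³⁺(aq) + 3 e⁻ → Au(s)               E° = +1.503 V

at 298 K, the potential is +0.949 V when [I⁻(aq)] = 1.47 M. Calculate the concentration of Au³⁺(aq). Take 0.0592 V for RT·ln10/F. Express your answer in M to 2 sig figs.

Au³⁺/Au is the cathode (higher E°); E°cell = +1.503 − (+0.538) = +0.965 V with n = 6.
Rearranging E = E° − (0.0592/n)·log Q gives log Q = 6(+0.965 − (+0.949))/0.0592 = 1.622.
For 2 Au³⁺(aq) + 6 I⁻(aq) → 2 Au(s) + 3 I2(s), the reaction quotient is Q = 1 / ([Au³⁺(aq)]^2·[I⁻(aq)]^6).
Isolating [Au³⁺(aq)] in Q = 10^{1.622} yields log [Au³⁺(aq)] = −1.313, i.e. 0.049 M.

0.049 M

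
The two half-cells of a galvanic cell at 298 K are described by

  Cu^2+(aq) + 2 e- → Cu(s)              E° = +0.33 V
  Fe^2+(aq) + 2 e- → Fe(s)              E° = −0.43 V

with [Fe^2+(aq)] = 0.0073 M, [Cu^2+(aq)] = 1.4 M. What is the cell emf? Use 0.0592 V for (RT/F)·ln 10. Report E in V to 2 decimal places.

+0.83 V

The Cu²⁺/Cu couple has the more positive E°, so it is the cathode; Fe²⁺/Fe is the anode.
E°cell = E°cat − E°an = +0.33 − (−0.43) = +0.76 V; n = 2.
The balanced reaction is Cu^2+(aq) + Fe(s) → Cu(s) + Fe^2+(aq), so Q = [Fe^2+(aq)] / [Cu^2+(aq)] = 0.00521 and log Q = −2.283.
Applying E = E° − (RT ln10/nF)·log Q gives +0.76 − (0.0592/2)(−2.283) = +0.83 V.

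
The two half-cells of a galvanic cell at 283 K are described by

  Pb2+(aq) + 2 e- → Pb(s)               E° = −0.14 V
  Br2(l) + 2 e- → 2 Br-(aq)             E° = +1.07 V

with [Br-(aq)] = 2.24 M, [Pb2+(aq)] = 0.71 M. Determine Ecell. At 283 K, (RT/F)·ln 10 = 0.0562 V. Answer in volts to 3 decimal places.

+1.194 V

Br₂/Br⁻ is reduced (cathode, E° = +1.07 V) and Pb²⁺/Pb is oxidized (anode).
E°cell = +1.07 − (−0.14) = +1.21 V, with n = 2 electrons transferred.
The balanced reaction is Br2(l) + Pb(s) → 2 Br-(aq) + Pb2+(aq), so Q = [Br-(aq)]^2·[Pb2+(aq)] = 3.56 and log Q = 0.552.
E = E° − (0.0562/n)·log Q = +1.21 − (0.0562/2)(0.552) = +1.194 V.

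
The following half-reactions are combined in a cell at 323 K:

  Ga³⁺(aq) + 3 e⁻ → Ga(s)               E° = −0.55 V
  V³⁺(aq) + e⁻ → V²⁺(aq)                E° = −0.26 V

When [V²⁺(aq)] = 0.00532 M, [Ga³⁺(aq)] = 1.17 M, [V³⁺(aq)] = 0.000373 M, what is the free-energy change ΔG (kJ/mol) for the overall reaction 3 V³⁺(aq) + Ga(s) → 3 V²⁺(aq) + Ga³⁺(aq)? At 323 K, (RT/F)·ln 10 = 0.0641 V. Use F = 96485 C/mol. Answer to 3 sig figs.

With V³⁺/V²⁺ reduced at the cathode, E°cell = −0.26 − (−0.55) = +0.29 V and n = 3.
The reaction quotient is ([V²⁺(aq)]^3·[Ga³⁺(aq)]) / [V³⁺(aq)]^3 = 3.39×10^3; by Nernst, E = +0.29 − (0.0641/3)(3.531) = +0.2146 V.
ΔG = −nFE = −(3)(96485)(+0.2146) J/mol = −62.1 kJ/mol.

−62.1 kJ/mol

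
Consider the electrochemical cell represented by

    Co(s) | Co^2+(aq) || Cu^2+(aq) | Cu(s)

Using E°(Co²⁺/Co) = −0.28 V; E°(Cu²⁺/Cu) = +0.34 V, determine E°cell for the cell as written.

+0.62 V

By convention the left-hand electrode in cell notation is the anode (oxidation) and the right-hand electrode is the cathode (reduction).
E°cell = E°(right) − E°(left) = +0.34 − (−0.28) = +0.62 V.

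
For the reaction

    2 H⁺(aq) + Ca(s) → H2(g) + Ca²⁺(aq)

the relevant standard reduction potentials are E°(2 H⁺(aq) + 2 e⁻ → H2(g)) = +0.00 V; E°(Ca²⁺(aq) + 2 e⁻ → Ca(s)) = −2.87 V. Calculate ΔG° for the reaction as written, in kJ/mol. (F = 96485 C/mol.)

−554 kJ/mol

In the reaction as written H⁺(aq) is reduced, so the 2H⁺/H₂ couple is the cathode and Ca²⁺/Ca is the anode.
E°cell = +0.00 − (−2.87) = +2.87 V; balancing electrons gives n = 2.
ΔG° = −nFE°cell = −(2)(96485)(+2.87) J/mol = −554 kJ/mol.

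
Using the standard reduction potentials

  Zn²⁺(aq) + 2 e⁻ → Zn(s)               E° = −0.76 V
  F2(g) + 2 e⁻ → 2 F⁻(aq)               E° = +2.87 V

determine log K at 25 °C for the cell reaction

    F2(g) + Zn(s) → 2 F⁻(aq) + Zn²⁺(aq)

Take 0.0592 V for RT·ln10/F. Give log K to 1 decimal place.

log K = 122.6

The F₂/F⁻ couple is reduced (cathode); E°cell = +2.87 − (−0.76) = +3.63 V with n = 2.
At equilibrium E = 0, so log K = nE°cell / 0.0592 = (2)(+3.63) / 0.0592 = 122.6.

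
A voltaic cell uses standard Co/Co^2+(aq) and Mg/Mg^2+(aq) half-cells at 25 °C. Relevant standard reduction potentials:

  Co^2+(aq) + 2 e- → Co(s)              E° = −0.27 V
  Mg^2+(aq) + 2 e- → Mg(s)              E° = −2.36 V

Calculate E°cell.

+2.09 V

Of the two couples in this cell, the one with the more positive reduction potential is reduced at the cathode: here that is Co²⁺/Co (−0.27 V); Mg²⁺/Mg (−2.36 V) is the anode.
E°cell = E°(cathode) − E°(anode) = −0.27 − (−2.36) = +2.09 V.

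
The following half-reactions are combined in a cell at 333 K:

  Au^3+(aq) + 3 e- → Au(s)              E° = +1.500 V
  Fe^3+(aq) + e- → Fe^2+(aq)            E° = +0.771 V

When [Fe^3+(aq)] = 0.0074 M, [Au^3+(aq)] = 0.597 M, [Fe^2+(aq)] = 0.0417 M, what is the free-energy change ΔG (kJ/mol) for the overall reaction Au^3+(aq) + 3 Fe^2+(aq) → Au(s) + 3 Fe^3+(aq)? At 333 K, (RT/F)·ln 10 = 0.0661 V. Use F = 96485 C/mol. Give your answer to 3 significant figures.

−224 kJ/mol

The standard cell potential is +1.500 − (+0.771) = +0.729 V, with n = 3 electrons in the balanced equation.
Here Q = [Fe^3+(aq)]^3 / ([Au^3+(aq)]·[Fe^2+(aq)]^3) = 0.00936 (log Q = −2.029), giving E = +0.729 − (0.0661/3)·(−2.029) = +0.7737 V.
Then ΔG = −nFE = −3 × 96485 × +0.7737 J/mol = −224 kJ/mol.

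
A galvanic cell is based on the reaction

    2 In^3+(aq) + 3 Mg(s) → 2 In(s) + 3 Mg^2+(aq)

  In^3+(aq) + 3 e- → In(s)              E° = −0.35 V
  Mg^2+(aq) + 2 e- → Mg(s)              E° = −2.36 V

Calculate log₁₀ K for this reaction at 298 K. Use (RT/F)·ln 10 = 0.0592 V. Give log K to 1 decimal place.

The In³⁺/In couple is reduced (cathode); E°cell = −0.35 − (−2.36) = +2.01 V with n = 6.
At equilibrium E = 0, so log K = nE°cell / 0.0592 = (6)(+2.01) / 0.0592 = 203.7.

log K = 203.7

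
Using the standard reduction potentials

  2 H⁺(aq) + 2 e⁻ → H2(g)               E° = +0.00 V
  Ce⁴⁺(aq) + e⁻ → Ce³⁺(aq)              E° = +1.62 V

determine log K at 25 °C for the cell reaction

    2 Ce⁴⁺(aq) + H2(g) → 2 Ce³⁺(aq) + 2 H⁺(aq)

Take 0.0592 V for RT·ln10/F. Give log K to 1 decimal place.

log K = 54.7

The Ce⁴⁺/Ce³⁺ couple is reduced (cathode); E°cell = +1.62 − (+0.00) = +1.62 V with n = 2.
At equilibrium E = 0, so log K = nE°cell / 0.0592 = (2)(+1.62) / 0.0592 = 54.7.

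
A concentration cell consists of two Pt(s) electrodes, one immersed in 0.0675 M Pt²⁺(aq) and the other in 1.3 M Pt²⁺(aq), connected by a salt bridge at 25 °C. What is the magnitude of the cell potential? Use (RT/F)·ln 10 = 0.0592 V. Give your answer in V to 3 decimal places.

For a concentration cell E°cell = 0, since both electrodes use the same couple.
The compartment with the higher Pt²⁺(aq) concentration (1.3 M) acts as the cathode; ions are reduced there and produced at the dilute (0.0675 M) anode.
With n = 2, Ecell = −(0.0592/2)·log([dilute]/[conc]) = −(0.0592/2)·log(0.0675/1.3) = +0.038 V.

0.038 V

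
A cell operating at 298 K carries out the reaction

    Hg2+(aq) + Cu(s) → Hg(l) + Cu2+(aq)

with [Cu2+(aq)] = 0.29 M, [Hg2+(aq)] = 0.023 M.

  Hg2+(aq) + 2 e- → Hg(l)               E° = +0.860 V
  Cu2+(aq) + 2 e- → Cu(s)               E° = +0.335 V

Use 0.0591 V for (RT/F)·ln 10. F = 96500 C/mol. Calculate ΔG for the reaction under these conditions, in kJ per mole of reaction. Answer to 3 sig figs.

−95.1 kJ/mol

With Hg²⁺/Hg reduced at the cathode, E°cell = +0.860 − (+0.335) = +0.525 V and n = 2.
The reaction quotient is [Cu2+(aq)] / [Hg2+(aq)] = 12.6; by Nernst, E = +0.525 − (0.0591/2)(1.101) = +0.4925 V.
Then ΔG = −nFE = −2 × 96500 × +0.4925 J/mol = −95.1 kJ/mol.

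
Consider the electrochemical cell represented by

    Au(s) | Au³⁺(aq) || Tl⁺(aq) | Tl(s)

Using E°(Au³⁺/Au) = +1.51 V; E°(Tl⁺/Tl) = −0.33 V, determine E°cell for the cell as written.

−1.84 V

By convention the left-hand electrode in cell notation is the anode (oxidation) and the right-hand electrode is the cathode (reduction).
E°cell = E°(right) − E°(left) = −0.33 − (+1.51) = −1.84 V.
The negative sign shows that, as written, the cell would require an external voltage to drive the reaction.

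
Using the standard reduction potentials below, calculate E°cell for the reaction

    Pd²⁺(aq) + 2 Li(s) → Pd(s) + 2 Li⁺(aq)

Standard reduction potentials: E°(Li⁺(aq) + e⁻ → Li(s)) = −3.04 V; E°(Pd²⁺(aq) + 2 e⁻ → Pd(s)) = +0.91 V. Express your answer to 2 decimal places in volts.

+3.95 V

Pd²⁺(aq) gains electrons, so the Pd²⁺/Pd couple is the cathode; the Li⁺/Li couple is the anode.
E°cell = E°(cathode) − E°(anode) = +0.91 − (−3.04) = +3.95 V.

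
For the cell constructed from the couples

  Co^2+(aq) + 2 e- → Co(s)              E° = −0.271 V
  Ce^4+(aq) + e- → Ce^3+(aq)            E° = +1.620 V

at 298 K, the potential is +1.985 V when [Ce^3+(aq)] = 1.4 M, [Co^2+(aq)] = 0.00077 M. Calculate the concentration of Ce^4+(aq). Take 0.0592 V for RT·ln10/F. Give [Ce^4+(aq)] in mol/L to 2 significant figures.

1.5 M

The Ce⁴⁺/Ce³⁺ couple has the larger reduction potential, so it is the cathode: E°cell = +1.620 − (−0.271) = +1.891 V and n = 2.
From the Nernst equation, log Q = n(E° − E)/0.0592 = 2·(+1.891 − (+1.985))/0.0592 = −3.176.
Balancing electrons gives 2 Ce^4+(aq) + Co(s) → 2 Ce^3+(aq) + Co^2+(aq); thus Q = ([Ce^3+(aq)]^2·[Co^2+(aq)]) / [Ce^4+(aq)]^2.
Isolating [Ce^4+(aq)] in Q = 10^{−3.176} yields log [Ce^4+(aq)] = 0.177, i.e. 1.5 M.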